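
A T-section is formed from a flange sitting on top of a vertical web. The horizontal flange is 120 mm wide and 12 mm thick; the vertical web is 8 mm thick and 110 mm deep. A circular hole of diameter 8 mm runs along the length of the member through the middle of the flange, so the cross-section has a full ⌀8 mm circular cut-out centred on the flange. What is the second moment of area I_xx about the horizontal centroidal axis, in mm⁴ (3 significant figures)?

I_xx ≈ 2.91 × 10⁶ mm⁴

Break the section into simple shapes (no overlaps), measuring from the bottom-left corner of the bounding box.
Flange: 120 × 12, A = 1 440 mm², y = 116 mm, Ī = 17 280 mm⁴.
Web: 8 × 110, A = 880 mm², y = 55 mm, Ī = 887 333 mm⁴.
Hole (subtracted): ⌀8, A = 50.265 mm², y = 116 mm, Ī = 201.06 mm⁴.
Centroid: ȳ = ΣA·y / ΣA = 92.35 mm.
Transfer each piece to the horizontal centroidal axis using Ī + A·d² with d = y − 92.35:
  flange: d = 23.65 mm → contributes +822 728 mm⁴
  web: d = -37.35 mm → contributes +2 114 931 mm⁴
  hole: d = 23.65 mm → contributes −28 316 mm⁴
Total I = 2 909 342 mm⁴.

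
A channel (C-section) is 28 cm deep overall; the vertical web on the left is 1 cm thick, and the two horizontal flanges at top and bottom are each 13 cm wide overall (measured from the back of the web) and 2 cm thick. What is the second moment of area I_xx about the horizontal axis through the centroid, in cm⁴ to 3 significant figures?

Split into non-overlapping primitives; take the origin at the lower-left of the bounding box.
Web: 1 × 28, A = 28 cm², y = 14 cm, Ī = 1829.3 cm⁴.
Top flange (beyond web): 12 × 2, A = 24 cm², y = 27 cm, Ī = 8 cm⁴.
Bottom flange (beyond web): 12 × 2, A = 24 cm², y = 1 cm, Ī = 8 cm⁴.
By symmetry the centroid is at mid-height, ȳ = 14 cm.
Transfer each piece to the horizontal axis through the centroid using Ī + A·d² with d = y − 14:
  web: d = 0 cm → contributes +1829.3 cm⁴
  top flange (beyond web): d = 13 cm → contributes +4 064 cm⁴
  bottom flange (beyond web): d = -13 cm → contributes +4 064 cm⁴
Total I = 9957.3 cm⁴.

I_xx ≈ 9960 cm⁴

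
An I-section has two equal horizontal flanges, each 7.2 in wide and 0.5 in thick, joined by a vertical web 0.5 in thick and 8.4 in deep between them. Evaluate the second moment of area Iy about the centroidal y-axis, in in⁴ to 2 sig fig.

Iy ≈ 31 in⁴

Treat the section as a set of non-overlapping primitives; coordinates are from the bounding-box lower-left.
Bottom flange: 7.2 × 0.5, A = 3.6 in², x = 3.6 in, Ī = 15.55 in⁴.
Web: 0.5 × 8.4, A = 4.2 in², x = 3.6 in, Ī = 0.0875 in⁴.
Top flange: 7.2 × 0.5, A = 3.6 in², x = 3.6 in, Ī = 15.55 in⁴.
By symmetry the centroid is at mid-width, x̄ = 3.6 in.
All pieces are centred on the centroidal y-axis, so I = ΣĪ = 31.19 in⁴.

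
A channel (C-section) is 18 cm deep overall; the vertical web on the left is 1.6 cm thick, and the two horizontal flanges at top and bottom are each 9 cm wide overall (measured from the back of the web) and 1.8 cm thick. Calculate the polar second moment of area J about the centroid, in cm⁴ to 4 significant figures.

Decompose the section into non-overlapping parts with the origin at the bottom-left of its bounding rectangle.
Web: 1.6 × 18, A = 28.8 cm², y = 9 cm, Ī = 777.6 cm⁴.
Top flange (beyond web): 7.4 × 1.8, A = 13.32 cm², y = 17.1 cm, Ī = 3.5964 cm⁴.
Bottom flange (beyond web): 7.4 × 1.8, A = 13.32 cm², y = 0.9 cm, Ī = 3.5964 cm⁴.
By symmetry the centroid is at mid-height, ȳ = 9 cm.
Transfer each piece to the centroidal x-axis using Ī + A·d² with d = y − 9:
  web: d = 0 cm → contributes +777.6 cm⁴
  top flange (beyond web): d = 8.1 cm → contributes +877.522 cm⁴
  bottom flange (beyond web): d = -8.1 cm → contributes +877.522 cm⁴
Total I = 2532.64 cm⁴.
For the y-axis: x̄ = 2.96234 cm.
Repeating about the centroidal y-axis gives I_y = 407.95 cm⁴.
Polar second moment: J = I_x + I_y = 2940.59 cm⁴.

J ≈ 2941 cm⁴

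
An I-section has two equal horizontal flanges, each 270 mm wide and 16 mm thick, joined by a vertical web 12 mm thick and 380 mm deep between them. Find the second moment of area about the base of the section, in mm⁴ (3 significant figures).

I_base ≈ 9.54 × 10⁸ mm⁴

Split into non-overlapping primitives; take the origin at the lower-left of the bounding box.
Bottom flange: 270 × 16, A = 4 320 mm², y = 8 mm, Ī = 92 160 mm⁴.
Web: 12 × 380, A = 4 560 mm², y = 206 mm, Ī = 54 872 000 mm⁴.
Top flange: 270 × 16, A = 4 320 mm², y = 404 mm, Ī = 92 160 mm⁴.
Transfer each piece to the base of the section using Ī + A·d² with d = y − 0:
  bottom flange: d = 8 mm → contributes +368 640 mm⁴
  web: d = 206 mm → contributes +248 380 160 mm⁴
  top flange: d = 404 mm → contributes +705 185 280 mm⁴
Total I = 953 934 080 mm⁴.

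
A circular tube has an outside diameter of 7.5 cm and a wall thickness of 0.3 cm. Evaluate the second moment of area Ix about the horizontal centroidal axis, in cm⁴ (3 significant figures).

Ix ≈ 44.0 cm⁴

Break the section into simple shapes (no overlaps), measuring from the bottom-left corner of the bounding box.
Outer circle: ⌀7.5, A = 44.179 cm², y = 3.75 cm, Ī = 155.32 cm⁴.
Bore (subtracted): ⌀6.9, A = 37.393 cm², y = 3.75 cm, Ī = 111.27 cm⁴.
By symmetry the centroid is at mid-height, ȳ = 3.75 cm.
All pieces are centred on the horizontal centroidal axis, so I = ΣĪ (holes subtracted) = 44.049 cm⁴.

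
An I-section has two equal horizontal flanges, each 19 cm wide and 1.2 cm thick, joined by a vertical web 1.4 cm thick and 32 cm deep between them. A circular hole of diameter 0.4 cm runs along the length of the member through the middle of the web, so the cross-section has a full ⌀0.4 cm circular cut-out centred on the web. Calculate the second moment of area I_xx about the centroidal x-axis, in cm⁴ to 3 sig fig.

I_xx ≈ 1.64 × 10⁴ cm⁴

Decompose the section into non-overlapping parts with the origin at the bottom-left of its bounding rectangle.
Bottom flange: 19 × 1.2, A = 22.8 cm², y = 0.6 cm, Ī = 2.736 cm⁴.
Web: 1.4 × 32, A = 44.8 cm², y = 17.2 cm, Ī = 3822.9 cm⁴.
Top flange: 19 × 1.2, A = 22.8 cm², y = 33.8 cm, Ī = 2.736 cm⁴.
Hole (subtracted): ⌀0.4, A = 0.12566 cm², y = 17.2 cm, Ī = 0.0012566 cm⁴.
By symmetry the centroid is at mid-height, ȳ = 17.2 cm.
Transfer each piece to the centroidal x-axis using Ī + A·d² with d = y − 17.2:
  bottom flange: d = -16.6 cm → contributes +6285.5 cm⁴
  web: d = 0 cm → contributes +3822.9 cm⁴
  top flange: d = 16.6 cm → contributes +6285.5 cm⁴
  hole: d = 0 cm → contributes −0.0012566 cm⁴
Total I = 16 394 cm⁴.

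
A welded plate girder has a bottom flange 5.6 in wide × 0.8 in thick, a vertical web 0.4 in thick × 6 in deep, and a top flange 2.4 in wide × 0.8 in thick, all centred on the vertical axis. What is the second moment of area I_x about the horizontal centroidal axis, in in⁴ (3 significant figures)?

I_x ≈ 72.9 in⁴

Decompose the section into non-overlapping parts with the origin at the bottom-left of its bounding rectangle.
Bottom plate: 5.6 × 0.8, A = 4.48 in², y = 0.4 in, Ī = 0.23893 in⁴.
Web plate: 0.4 × 6, A = 2.4 in², y = 3.8 in, Ī = 7.2 in⁴.
Top plate: 2.4 × 0.8, A = 1.92 in², y = 7.2 in, Ī = 0.1024 in⁴.
Centroid: ȳ = ΣA·y / ΣA = 2.8109 in.
Transfer each piece to the horizontal centroidal axis using Ī + A·d² with d = y − 2.8109:
  bottom plate: d = -2.4109 in → contributes +26.279 in⁴
  web plate: d = 0.98909 in → contributes +9.5479 in⁴
  top plate: d = 4.3891 in → contributes +37.09 in⁴
Total I = 72.916 in⁴.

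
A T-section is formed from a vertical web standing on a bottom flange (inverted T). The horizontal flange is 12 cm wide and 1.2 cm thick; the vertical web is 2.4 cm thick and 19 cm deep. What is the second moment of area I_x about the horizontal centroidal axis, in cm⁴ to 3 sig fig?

I_x ≈ 2490 cm⁴

Break the section into simple shapes (no overlaps), measuring from the bottom-left corner of the bounding box.
Flange: 12 × 1.2, A = 14.4 cm², y = 0.6 cm, Ī = 1.728 cm⁴.
Web: 2.4 × 19, A = 45.6 cm², y = 10.7 cm, Ī = 1371.8 cm⁴.
Centroid: ȳ = ΣA·y / ΣA = 8.276 cm.
Transfer each piece to the horizontal centroidal axis using Ī + A·d² with d = y − 8.276:
  flange: d = -7.676 cm → contributes +850.19 cm⁴
  web: d = 2.424 cm → contributes +1639.7 cm⁴
Total I = 2489.9 cm⁴.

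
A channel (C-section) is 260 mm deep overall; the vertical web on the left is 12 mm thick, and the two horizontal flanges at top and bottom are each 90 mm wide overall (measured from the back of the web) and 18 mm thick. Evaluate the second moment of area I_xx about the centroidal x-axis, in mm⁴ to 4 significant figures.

I_xx ≈ 5.876 × 10⁷ mm⁴

Treat the section as a set of non-overlapping primitives; coordinates are from the bounding-box lower-left.
Web: 12 × 260, A = 3 120 mm², y = 130 mm, Ī = 17 576 000 mm⁴.
Top flange (beyond web): 78 × 18, A = 1 404 mm², y = 251 mm, Ī = 37 908 mm⁴.
Bottom flange (beyond web): 78 × 18, A = 1 404 mm², y = 9 mm, Ī = 37 908 mm⁴.
By symmetry the centroid is at mid-height, ȳ = 130 mm.
Transfer each piece to the centroidal x-axis using Ī + A·d² with d = y − 130:
  web: d = 0 mm → contributes +17 576 000 mm⁴
  top flange (beyond web): d = 121 mm → contributes +20 593 872 mm⁴
  bottom flange (beyond web): d = -121 mm → contributes +20 593 872 mm⁴
Total I = 58 763 744 mm⁴.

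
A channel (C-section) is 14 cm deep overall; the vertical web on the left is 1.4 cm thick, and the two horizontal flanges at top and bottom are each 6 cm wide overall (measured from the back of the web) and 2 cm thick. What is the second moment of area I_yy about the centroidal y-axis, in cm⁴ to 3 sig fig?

Break the section into simple shapes (no overlaps), measuring from the bottom-left corner of the bounding box.
Web: 1.4 × 14, A = 19.6 cm², x = 0.7 cm, Ī = 3.2013 cm⁴.
Top flange (beyond web): 4.6 × 2, A = 9.2 cm², x = 3.7 cm, Ī = 16.223 cm⁴.
Bottom flange (beyond web): 4.6 × 2, A = 9.2 cm², x = 3.7 cm, Ī = 16.223 cm⁴.
Centroid: x̄ = ΣA·x / ΣA = 2.1526 cm.
Transfer each piece to the centroidal y-axis using Ī + A·d² with d = x − 2.1526:
  web: d = -1.4526 cm → contributes +44.56 cm⁴
  top flange (beyond web): d = 1.5474 cm → contributes +38.251 cm⁴
  bottom flange (beyond web): d = 1.5474 cm → contributes +38.251 cm⁴
Total I = 121.06 cm⁴.

I_yy ≈ 121 cm⁴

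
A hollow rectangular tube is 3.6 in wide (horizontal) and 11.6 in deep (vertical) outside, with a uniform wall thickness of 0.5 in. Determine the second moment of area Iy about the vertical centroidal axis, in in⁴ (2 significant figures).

Split into non-overlapping primitives; take the origin at the lower-left of the bounding box.
Outer rectangle: 3.6 × 11.6, A = 41.76 in², x = 1.8 in, Ī = 45.1 in⁴.
Inner void (subtracted): 2.6 × 10.6, A = 27.56 in², x = 1.8 in, Ī = 15.53 in⁴.
By symmetry the centroid is at mid-width, x̄ = 1.8 in.
All pieces are centred on the vertical centroidal axis, so I = ΣĪ (holes subtracted) = 29.58 in⁴.

Iy ≈ 30 in⁴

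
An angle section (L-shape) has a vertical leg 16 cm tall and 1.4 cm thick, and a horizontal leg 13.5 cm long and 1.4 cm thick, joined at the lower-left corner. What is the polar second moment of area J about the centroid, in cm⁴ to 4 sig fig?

J ≈ 1644 cm⁴

Treat the section as a set of non-overlapping primitives; coordinates are from the bounding-box lower-left.
Vertical leg: 1.4 × 16, A = 22.4 cm², y = 8 cm, Ī = 477.867 cm⁴.
Horizontal leg (remainder): 12.1 × 1.4, A = 16.94 cm², y = 0.7 cm, Ī = 2.76687 cm⁴.
Centroid: ȳ = ΣA·y / ΣA = 4.85658 cm.
Transfer each piece to the centroidal x-axis using Ī + A·d² with d = y − 4.85658:
  vertical leg: d = 3.14342 cm → contributes +699.203 cm⁴
  horizontal leg (remainder): d = -4.15658 cm → contributes +295.442 cm⁴
Total I = 994.645 cm⁴.
For the y-axis: x̄ = 3.60658 cm.
Repeating about the centroidal y-axis gives I_y = 649.816 cm⁴.
Polar second moment: J = I_x + I_y = 1644.46 cm⁴.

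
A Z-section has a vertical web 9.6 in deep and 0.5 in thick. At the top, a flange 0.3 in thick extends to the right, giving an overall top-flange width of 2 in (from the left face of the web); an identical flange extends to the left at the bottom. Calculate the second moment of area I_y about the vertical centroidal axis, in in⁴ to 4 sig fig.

Decompose the section into non-overlapping parts with the origin at the bottom-left of its bounding rectangle.
Web: 0.5 × 9.6, A = 4.8 in², x = 1.75 in, Ī = 0.1 in⁴.
Top flange (beyond web): 1.5 × 0.3, A = 0.45 in², x = 2.75 in, Ī = 0.084375 in⁴.
Bottom flange (beyond web): 1.5 × 0.3, A = 0.45 in², x = 0.75 in, Ī = 0.084375 in⁴.
Centroid: x̄ = ΣA·x / ΣA = 1.75 in.
Transfer each piece to the vertical centroidal axis using Ī + A·d² with d = x − 1.75:
  web: d = 0 in → contributes +0.1 in⁴
  top flange (beyond web): d = 1 in → contributes +0.534375 in⁴
  bottom flange (beyond web): d = -1 in → contributes +0.534375 in⁴
Total I = 1.16875 in⁴.

I_y ≈ 1.169 in⁴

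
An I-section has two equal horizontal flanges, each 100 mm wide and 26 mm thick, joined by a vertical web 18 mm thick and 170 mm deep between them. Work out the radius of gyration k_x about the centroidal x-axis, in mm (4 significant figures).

k_x ≈ 83.51 mm

Split into non-overlapping primitives; take the origin at the lower-left of the bounding box.
Bottom flange: 100 × 26, A = 2 600 mm², y = 13 mm, Ī = 146 467 mm⁴.
Web: 18 × 170, A = 3 060 mm², y = 111 mm, Ī = 7 369 500 mm⁴.
Top flange: 100 × 26, A = 2 600 mm², y = 209 mm, Ī = 146 467 mm⁴.
By symmetry the centroid is at mid-height, ȳ = 111 mm.
Transfer each piece to the centroidal x-axis using Ī + A·d² with d = y − 111:
  bottom flange: d = -98 mm → contributes +25 116 867 mm⁴
  web: d = 0 mm → contributes +7 369 500 mm⁴
  top flange: d = 98 mm → contributes +25 116 867 mm⁴
Total I = 57 603 233 mm⁴.
Radius of gyration: k = √(I/A) = √(57 603 233 / 8 260) = 83.509 mm.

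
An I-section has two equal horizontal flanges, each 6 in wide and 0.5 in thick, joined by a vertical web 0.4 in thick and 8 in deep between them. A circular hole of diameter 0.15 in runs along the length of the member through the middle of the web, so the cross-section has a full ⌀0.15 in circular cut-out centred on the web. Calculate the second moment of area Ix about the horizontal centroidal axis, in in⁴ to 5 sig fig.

Ix ≈ 125.57 in⁴

Decompose the section into non-overlapping parts with the origin at the bottom-left of its bounding rectangle.
Bottom flange: 6 × 0.5, A = 3 in², y = 0.25 in, Ī = 0.0625 in⁴.
Web: 0.4 × 8, A = 3.2 in², y = 4.5 in, Ī = 17.06667 in⁴.
Top flange: 6 × 0.5, A = 3 in², y = 8.75 in, Ī = 0.0625 in⁴.
Hole (subtracted): ⌀0.15, A = 0.01767146 in², y = 4.5 in, Ī = 0.00002485049 in⁴.
By symmetry the centroid is at mid-height, ȳ = 4.5 in.
Transfer each piece to the horizontal centroidal axis using Ī + A·d² with d = y − 4.5:
  bottom flange: d = -4.25 in → contributes +54.25 in⁴
  web: d = 0 in → contributes +17.06667 in⁴
  top flange: d = 4.25 in → contributes +54.25 in⁴
  hole: d = 0 in → contributes −0.00002485049 in⁴
Total I = 125.5666 in⁴.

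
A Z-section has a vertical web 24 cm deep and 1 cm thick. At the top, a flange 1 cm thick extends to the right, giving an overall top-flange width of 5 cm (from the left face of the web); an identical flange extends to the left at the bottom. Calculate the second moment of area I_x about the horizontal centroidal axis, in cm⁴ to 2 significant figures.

I_x ≈ 2200 cm⁴

Split into non-overlapping primitives; take the origin at the lower-left of the bounding box.
Web: 1 × 24, A = 24 cm², y = 12 cm, Ī = 1 152 cm⁴.
Top flange (beyond web): 4 × 1, A = 4 cm², y = 23.5 cm, Ī = 0.3333 cm⁴.
Bottom flange (beyond web): 4 × 1, A = 4 cm², y = 0.5 cm, Ī = 0.3333 cm⁴.
Centroid: ȳ = ΣA·y / ΣA = 12 cm.
Transfer each piece to the horizontal centroidal axis using Ī + A·d² with d = y − 12:
  web: d = 0 cm → contributes +1 152 cm⁴
  top flange (beyond web): d = 11.5 cm → contributes +529.3 cm⁴
  bottom flange (beyond web): d = -11.5 cm → contributes +529.3 cm⁴
Total I = 2 211 cm⁴.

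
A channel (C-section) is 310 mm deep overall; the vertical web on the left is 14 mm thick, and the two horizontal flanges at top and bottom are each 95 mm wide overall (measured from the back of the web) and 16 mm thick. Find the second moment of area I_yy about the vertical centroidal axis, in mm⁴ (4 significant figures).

I_yy ≈ 5.150 × 10⁶ mm⁴

Break the section into simple shapes (no overlaps), measuring from the bottom-left corner of the bounding box.
Web: 14 × 310, A = 4 340 mm², x = 7 mm, Ī = 70886.7 mm⁴.
Top flange (beyond web): 81 × 16, A = 1 296 mm², x = 54.5 mm, Ī = 708 588 mm⁴.
Bottom flange (beyond web): 81 × 16, A = 1 296 mm², x = 54.5 mm, Ī = 708 588 mm⁴.
Centroid: x̄ = ΣA·x / ΣA = 24.7611 mm.
Transfer each piece to the vertical centroidal axis using Ī + A·d² with d = x − 24.7611:
  web: d = -17.7611 mm → contributes +1 439 970 mm⁴
  top flange (beyond web): d = 29.7389 mm → contributes +1 854 773 mm⁴
  bottom flange (beyond web): d = 29.7389 mm → contributes +1 854 773 mm⁴
Total I = 5 149 515 mm⁴.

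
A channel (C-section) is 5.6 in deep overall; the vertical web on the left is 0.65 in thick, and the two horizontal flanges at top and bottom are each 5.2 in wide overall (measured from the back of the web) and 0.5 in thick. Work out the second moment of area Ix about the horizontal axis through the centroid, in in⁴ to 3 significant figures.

Ix ≈ 39.2 in⁴

Decompose the section into non-overlapping parts with the origin at the bottom-left of its bounding rectangle.
Web: 0.65 × 5.6, A = 3.64 in², y = 2.8 in, Ī = 9.5125 in⁴.
Top flange (beyond web): 4.55 × 0.5, A = 2.275 in², y = 5.35 in, Ī = 0.047396 in⁴.
Bottom flange (beyond web): 4.55 × 0.5, A = 2.275 in², y = 0.25 in, Ī = 0.047396 in⁴.
By symmetry the centroid is at mid-height, ȳ = 2.8 in.
Transfer each piece to the horizontal axis through the centroid using Ī + A·d² with d = y − 2.8:
  web: d = 0 in → contributes +9.5125 in⁴
  top flange (beyond web): d = 2.55 in → contributes +14.841 in⁴
  bottom flange (beyond web): d = -2.55 in → contributes +14.841 in⁴
Total I = 39.194 in⁴.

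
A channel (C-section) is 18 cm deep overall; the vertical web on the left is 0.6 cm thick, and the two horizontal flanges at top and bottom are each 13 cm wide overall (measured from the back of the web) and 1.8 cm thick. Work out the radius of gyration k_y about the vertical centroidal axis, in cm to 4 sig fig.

k_y ≈ 4.117 cm

Break the section into simple shapes (no overlaps), measuring from the bottom-left corner of the bounding box.
Web: 0.6 × 18, A = 10.8 cm², x = 0.3 cm, Ī = 0.324 cm⁴.
Top flange (beyond web): 12.4 × 1.8, A = 22.32 cm², x = 6.8 cm, Ī = 285.994 cm⁴.
Bottom flange (beyond web): 12.4 × 1.8, A = 22.32 cm², x = 6.8 cm, Ī = 285.994 cm⁴.
Centroid: x̄ = ΣA·x / ΣA = 5.53377 cm.
Transfer each piece to the vertical centroidal axis using Ī + A·d² with d = x − 5.53377:
  web: d = -5.23377 cm → contributes +296.161 cm⁴
  top flange (beyond web): d = 1.26623 cm → contributes +321.78 cm⁴
  bottom flange (beyond web): d = 1.26623 cm → contributes +321.78 cm⁴
Total I = 939.722 cm⁴.
Radius of gyration: k = √(I/A) = √(939.722 / 55.44) = 4.11707 cm.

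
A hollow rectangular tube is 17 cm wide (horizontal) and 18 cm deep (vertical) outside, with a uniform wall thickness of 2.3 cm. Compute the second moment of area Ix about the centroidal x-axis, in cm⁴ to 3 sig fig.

Break the section into simple shapes (no overlaps), measuring from the bottom-left corner of the bounding box.
Outer rectangle: 17 × 18, A = 306 cm², y = 9 cm, Ī = 8 262 cm⁴.
Inner void (subtracted): 12.4 × 13.4, A = 166.16 cm², y = 9 cm, Ī = 2486.3 cm⁴.
By symmetry the centroid is at mid-height, ȳ = 9 cm.
All pieces are centred on the centroidal x-axis, so I = ΣĪ (holes subtracted) = 5775.7 cm⁴.

Ix ≈ 5780 cm⁴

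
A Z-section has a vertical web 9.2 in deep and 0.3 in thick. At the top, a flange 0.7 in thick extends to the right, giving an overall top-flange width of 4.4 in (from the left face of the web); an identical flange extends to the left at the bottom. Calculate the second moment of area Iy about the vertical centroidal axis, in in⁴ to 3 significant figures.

Treat the section as a set of non-overlapping primitives; coordinates are from the bounding-box lower-left.
Web: 0.3 × 9.2, A = 2.76 in², x = 4.25 in, Ī = 0.0207 in⁴.
Top flange (beyond web): 4.1 × 0.7, A = 2.87 in², x = 6.45 in, Ī = 4.0204 in⁴.
Bottom flange (beyond web): 4.1 × 0.7, A = 2.87 in², x = 2.05 in, Ī = 4.0204 in⁴.
Centroid: x̄ = ΣA·x / ΣA = 4.25 in.
Transfer each piece to the vertical centroidal axis using Ī + A·d² with d = x − 4.25:
  web: d = 0 in → contributes +0.0207 in⁴
  top flange (beyond web): d = 2.2 in → contributes +17.911 in⁴
  bottom flange (beyond web): d = -2.2 in → contributes +17.911 in⁴
Total I = 35.843 in⁴.

Iy ≈ 35.8 in⁴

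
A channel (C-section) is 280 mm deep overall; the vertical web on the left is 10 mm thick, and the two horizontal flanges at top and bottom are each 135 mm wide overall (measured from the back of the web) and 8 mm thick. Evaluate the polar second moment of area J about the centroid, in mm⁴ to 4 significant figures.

J ≈ 6.324 × 10⁷ mm⁴

Break the section into simple shapes (no overlaps), measuring from the bottom-left corner of the bounding box.
Web: 10 × 280, A = 2 800 mm², y = 140 mm, Ī = 18 293 333 mm⁴.
Top flange (beyond web): 125 × 8, A = 1 000 mm², y = 276 mm, Ī = 5333.33 mm⁴.
Bottom flange (beyond web): 125 × 8, A = 1 000 mm², y = 4 mm, Ī = 5333.33 mm⁴.
By symmetry the centroid is at mid-height, ȳ = 140 mm.
Transfer each piece to the centroidal x-axis using Ī + A·d² with d = y − 140:
  web: d = 0 mm → contributes +18 293 333 mm⁴
  top flange (beyond web): d = 136 mm → contributes +18 501 333 mm⁴
  bottom flange (beyond web): d = -136 mm → contributes +18 501 333 mm⁴
Total I = 55 296 000 mm⁴.
For the y-axis: x̄ = 33.125 mm.
Repeating about the centroidal y-axis gives I_y = 7 943 125 mm⁴.
Polar second moment: J = I_x + I_y = 63 239 125 mm⁴.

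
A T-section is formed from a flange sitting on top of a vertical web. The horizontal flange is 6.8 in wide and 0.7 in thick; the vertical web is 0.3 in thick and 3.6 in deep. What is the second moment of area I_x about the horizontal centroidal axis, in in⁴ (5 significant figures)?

I_x ≈ 5.4298 in⁴

Split into non-overlapping primitives; take the origin at the lower-left of the bounding box.
Flange: 6.8 × 0.7, A = 4.76 in², y = 3.95 in, Ī = 0.1943667 in⁴.
Web: 0.3 × 3.6, A = 1.08 in², y = 1.8 in, Ī = 1.1664 in⁴.
Centroid: ȳ = ΣA·y / ΣA = 3.552397 in.
Transfer each piece to the horizontal centroidal axis using Ī + A·d² with d = y − 3.552397:
  flange: d = 0.3976027 in → contributes +0.9468653 in⁴
  web: d = -1.752397 in → contributes +4.482968 in⁴
Total I = 5.429833 in⁴.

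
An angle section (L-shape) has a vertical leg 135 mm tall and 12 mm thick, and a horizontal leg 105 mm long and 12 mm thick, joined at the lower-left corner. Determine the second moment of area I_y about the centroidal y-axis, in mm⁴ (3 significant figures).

I_y ≈ 2.65 × 10⁶ mm⁴

Break the section into simple shapes (no overlaps), measuring from the bottom-left corner of the bounding box.
Vertical leg: 12 × 135, A = 1 620 mm², x = 6 mm, Ī = 19 440 mm⁴.
Horizontal leg (remainder): 93 × 12, A = 1 116 mm², x = 58.5 mm, Ī = 804 357 mm⁴.
Centroid: x̄ = ΣA·x / ΣA = 27.414 mm.
Transfer each piece to the centroidal y-axis using Ī + A·d² with d = x − 27.414:
  vertical leg: d = -21.414 mm → contributes +762 339 mm⁴
  horizontal leg (remainder): d = 31.086 mm → contributes +1 882 759 mm⁴
Total I = 2 645 098 mm⁴.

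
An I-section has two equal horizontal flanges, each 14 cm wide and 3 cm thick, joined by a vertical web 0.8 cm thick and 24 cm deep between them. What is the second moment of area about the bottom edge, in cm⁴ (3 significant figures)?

I_base ≈ 3.95 × 10⁴ cm⁴

Decompose the section into non-overlapping parts with the origin at the bottom-left of its bounding rectangle.
Bottom flange: 14 × 3, A = 42 cm², y = 1.5 cm, Ī = 31.5 cm⁴.
Web: 0.8 × 24, A = 19.2 cm², y = 15 cm, Ī = 921.6 cm⁴.
Top flange: 14 × 3, A = 42 cm², y = 28.5 cm, Ī = 31.5 cm⁴.
Transfer each piece to the base of the section using Ī + A·d² with d = y − 0:
  bottom flange: d = 1.5 cm → contributes +126 cm⁴
  web: d = 15 cm → contributes +5241.6 cm⁴
  top flange: d = 28.5 cm → contributes +34 146 cm⁴
Total I = 39 514 cm⁴.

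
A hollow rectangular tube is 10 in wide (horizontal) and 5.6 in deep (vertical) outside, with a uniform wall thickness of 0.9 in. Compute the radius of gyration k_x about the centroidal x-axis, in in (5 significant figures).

k_x ≈ 2.0933 in

Break the section into simple shapes (no overlaps), measuring from the bottom-left corner of the bounding box.
Outer rectangle: 10 × 5.6, A = 56 in², y = 2.8 in, Ī = 146.3467 in⁴.
Inner void (subtracted): 8.2 × 3.8, A = 31.16 in², y = 2.8 in, Ī = 37.49587 in⁴.
By symmetry the centroid is at mid-height, ȳ = 2.8 in.
All pieces are centred on the centroidal x-axis, so I = ΣĪ (holes subtracted) = 108.8508 in⁴.
Radius of gyration: k = √(I/A) = √(108.8508 / 24.84) = 2.093341 in.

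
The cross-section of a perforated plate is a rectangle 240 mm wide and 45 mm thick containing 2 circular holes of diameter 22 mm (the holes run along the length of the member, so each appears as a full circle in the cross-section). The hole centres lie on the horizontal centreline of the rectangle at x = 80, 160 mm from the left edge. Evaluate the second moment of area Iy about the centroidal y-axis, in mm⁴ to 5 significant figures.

Split into non-overlapping primitives; take the origin at the lower-left of the bounding box.
Plate: 240 × 45, A = 10 800 mm², x = 120 mm, Ī = 51 840 000 mm⁴.
Hole 1 (subtracted): ⌀22, A = 380.1327 mm², x = 80 mm, Ī = 11499.01 mm⁴.
Hole 2 (subtracted): ⌀22, A = 380.1327 mm², x = 160 mm, Ī = 11499.01 mm⁴.
By symmetry the centroid is at mid-width, x̄ = 120 mm.
Transfer each piece to the centroidal y-axis using Ī + A·d² with d = x − 120:
  plate: d = 0 mm → contributes +51 840 000 mm⁴
  hole 1: d = -40 mm → contributes −619711.4 mm⁴
  hole 2: d = 40 mm → contributes −619711.4 mm⁴
Total I = 50 600 577 mm⁴.

Iy ≈ 5.0601 × 10⁷ mm⁴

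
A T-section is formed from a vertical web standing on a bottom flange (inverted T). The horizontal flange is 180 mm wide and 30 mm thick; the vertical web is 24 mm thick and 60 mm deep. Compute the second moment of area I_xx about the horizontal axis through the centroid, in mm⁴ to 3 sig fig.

Break the section into simple shapes (no overlaps), measuring from the bottom-left corner of the bounding box.
Flange: 180 × 30, A = 5 400 mm², y = 15 mm, Ī = 405 000 mm⁴.
Web: 24 × 60, A = 1 440 mm², y = 60 mm, Ī = 432 000 mm⁴.
Centroid: ȳ = ΣA·y / ΣA = 24.474 mm.
Transfer each piece to the horizontal axis through the centroid using Ī + A·d² with d = y − 24.474:
  flange: d = -9.4737 mm → contributes +889 654 mm⁴
  web: d = 35.526 mm → contributes +2 249 452 mm⁴
Total I = 3 139 105 mm⁴.

I_xx ≈ 3.14 × 10⁶ mm⁴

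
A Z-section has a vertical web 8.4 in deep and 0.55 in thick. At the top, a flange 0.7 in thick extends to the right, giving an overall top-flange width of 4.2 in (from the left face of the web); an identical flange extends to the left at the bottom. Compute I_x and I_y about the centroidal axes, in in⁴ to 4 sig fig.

I_x ≈ 103.1 in⁴, I_y ≈ 28.32 in⁴

Break the section into simple shapes (no overlaps), measuring from the bottom-left corner of the bounding box.
Web: 0.55 × 8.4, A = 4.62 in², y = 4.2 in, Ī = 27.1656 in⁴.
Top flange (beyond web): 3.65 × 0.7, A = 2.555 in², y = 8.05 in, Ī = 0.104329 in⁴.
Bottom flange (beyond web): 3.65 × 0.7, A = 2.555 in², y = 0.35 in, Ī = 0.104329 in⁴.
Centroid: ȳ = ΣA·y / ΣA = 4.2 in.
Transfer each piece to the centroidal x-axis using Ī + A·d² with d = y − 4.2:
  web: d = 0 in → contributes +27.1656 in⁴
  top flange (beyond web): d = 3.85 in → contributes +37.9758 in⁴
  bottom flange (beyond web): d = -3.85 in → contributes +37.9758 in⁴
Total I = 103.117 in⁴.
For the y-axis: x̄ = 3.925 in.
Repeating about the centroidal y-axis gives I_y = 28.3247 in⁴.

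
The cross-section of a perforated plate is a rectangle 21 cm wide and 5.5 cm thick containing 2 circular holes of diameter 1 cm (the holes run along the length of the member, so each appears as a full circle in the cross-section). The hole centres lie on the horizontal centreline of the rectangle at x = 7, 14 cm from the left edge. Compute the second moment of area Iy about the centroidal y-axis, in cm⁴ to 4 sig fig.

Treat the section as a set of non-overlapping primitives; coordinates are from the bounding-box lower-left.
Plate: 21 × 5.5, A = 115.5 cm², x = 10.5 cm, Ī = 4244.63 cm⁴.
Hole 1 (subtracted): ⌀1, A = 0.785398 cm², x = 7 cm, Ī = 0.0490874 cm⁴.
Hole 2 (subtracted): ⌀1, A = 0.785398 cm², x = 14 cm, Ī = 0.0490874 cm⁴.
By symmetry the centroid is at mid-width, x̄ = 10.5 cm.
Transfer each piece to the centroidal y-axis using Ī + A·d² with d = x − 10.5:
  plate: d = 0 cm → contributes +4244.63 cm⁴
  hole 1: d = -3.5 cm → contributes −9.67021 cm⁴
  hole 2: d = 3.5 cm → contributes −9.67021 cm⁴
Total I = 4225.28 cm⁴.

Iy ≈ 4225 cm⁴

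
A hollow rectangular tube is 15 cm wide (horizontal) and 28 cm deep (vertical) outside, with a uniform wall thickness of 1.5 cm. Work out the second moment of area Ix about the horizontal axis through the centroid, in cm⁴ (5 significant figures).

Treat the section as a set of non-overlapping primitives; coordinates are from the bounding-box lower-left.
Outer rectangle: 15 × 28, A = 420 cm², y = 14 cm, Ī = 27 440 cm⁴.
Inner void (subtracted): 12 × 25, A = 300 cm², y = 14 cm, Ī = 15 625 cm⁴.
By symmetry the centroid is at mid-height, ȳ = 14 cm.
All pieces are centred on the horizontal axis through the centroid, so I = ΣĪ (holes subtracted) = 11 815 cm⁴.

Ix ≈ 1.1815 × 10⁴ cm⁴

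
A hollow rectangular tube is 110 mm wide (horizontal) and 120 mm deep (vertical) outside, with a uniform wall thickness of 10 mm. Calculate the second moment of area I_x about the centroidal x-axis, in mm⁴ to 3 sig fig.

I_x ≈ 8.34 × 10⁶ mm⁴

Break the section into simple shapes (no overlaps), measuring from the bottom-left corner of the bounding box.
Outer rectangle: 110 × 120, A = 13 200 mm², y = 60 mm, Ī = 15 840 000 mm⁴.
Inner void (subtracted): 90 × 100, A = 9 000 mm², y = 60 mm, Ī = 7 500 000 mm⁴.
By symmetry the centroid is at mid-height, ȳ = 60 mm.
All pieces are centred on the centroidal x-axis, so I = ΣĪ (holes subtracted) = 8 340 000 mm⁴.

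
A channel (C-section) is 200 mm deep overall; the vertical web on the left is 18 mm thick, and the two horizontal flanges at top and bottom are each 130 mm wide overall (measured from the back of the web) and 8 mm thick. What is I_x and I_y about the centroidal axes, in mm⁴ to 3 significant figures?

Decompose the section into non-overlapping parts with the origin at the bottom-left of its bounding rectangle.
Web: 18 × 200, A = 3 600 mm², y = 100 mm, Ī = 12 000 000 mm⁴.
Top flange (beyond web): 112 × 8, A = 896 mm², y = 196 mm, Ī = 4778.7 mm⁴.
Bottom flange (beyond web): 112 × 8, A = 896 mm², y = 4 mm, Ī = 4778.7 mm⁴.
By symmetry the centroid is at mid-height, ȳ = 100 mm.
Transfer each piece to the centroidal x-axis using Ī + A·d² with d = y − 100:
  web: d = 0 mm → contributes +12 000 000 mm⁴
  top flange (beyond web): d = 96 mm → contributes +8 262 315 mm⁴
  bottom flange (beyond web): d = -96 mm → contributes +8 262 315 mm⁴
Total I = 28 524 629 mm⁴.
For the y-axis: x̄ = 30.602 mm.
Repeating about the centroidal y-axis gives I_y = 7 025 393 mm⁴.

I_x ≈ 2.85 × 10⁷ mm⁴, I_y ≈ 7.03 × 10⁶ mm⁴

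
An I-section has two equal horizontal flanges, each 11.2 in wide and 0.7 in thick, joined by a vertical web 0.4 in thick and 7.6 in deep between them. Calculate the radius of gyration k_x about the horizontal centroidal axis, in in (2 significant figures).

Treat the section as a set of non-overlapping primitives; coordinates are from the bounding-box lower-left.
Bottom flange: 11.2 × 0.7, A = 7.84 in², y = 0.35 in, Ī = 0.3201 in⁴.
Web: 0.4 × 7.6, A = 3.04 in², y = 4.5 in, Ī = 14.63 in⁴.
Top flange: 11.2 × 0.7, A = 7.84 in², y = 8.65 in, Ī = 0.3201 in⁴.
By symmetry the centroid is at mid-height, ȳ = 4.5 in.
Transfer each piece to the horizontal centroidal axis using Ī + A·d² with d = y − 4.5:
  bottom flange: d = -4.15 in → contributes +135.3 in⁴
  web: d = 0 in → contributes +14.63 in⁴
  top flange: d = 4.15 in → contributes +135.3 in⁴
Total I = 285.3 in⁴.
Radius of gyration: k = √(I/A) = √(285.3 / 18.72) = 3.904 in.

k_x ≈ 3.9 in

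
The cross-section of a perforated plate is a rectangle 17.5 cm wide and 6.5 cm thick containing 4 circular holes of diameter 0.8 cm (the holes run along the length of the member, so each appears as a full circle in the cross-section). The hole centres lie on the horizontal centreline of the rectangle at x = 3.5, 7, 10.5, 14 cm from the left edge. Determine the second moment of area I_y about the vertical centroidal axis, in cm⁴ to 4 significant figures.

I_y ≈ 2872 cm⁴

Treat the section as a set of non-overlapping primitives; coordinates are from the bounding-box lower-left.
Plate: 17.5 × 6.5, A = 113.75 cm², x = 8.75 cm, Ī = 2902.99 cm⁴.
Hole 1 (subtracted): ⌀0.8, A = 0.502655 cm², x = 3.5 cm, Ī = 0.0201062 cm⁴.
Hole 2 (subtracted): ⌀0.8, A = 0.502655 cm², x = 7 cm, Ī = 0.0201062 cm⁴.
Hole 3 (subtracted): ⌀0.8, A = 0.502655 cm², x = 10.5 cm, Ī = 0.0201062 cm⁴.
Hole 4 (subtracted): ⌀0.8, A = 0.502655 cm², x = 14 cm, Ī = 0.0201062 cm⁴.
By symmetry the centroid is at mid-width, x̄ = 8.75 cm.
Transfer each piece to the vertical centroidal axis using Ī + A·d² with d = x − 8.75:
  plate: d = 0 cm → contributes +2902.99 cm⁴
  hole 1: d = -5.25 cm → contributes −13.8745 cm⁴
  hole 2: d = -1.75 cm → contributes −1.55949 cm⁴
  hole 3: d = 1.75 cm → contributes −1.55949 cm⁴
  hole 4: d = 5.25 cm → contributes −13.8745 cm⁴
Total I = 2872.13 cm⁴.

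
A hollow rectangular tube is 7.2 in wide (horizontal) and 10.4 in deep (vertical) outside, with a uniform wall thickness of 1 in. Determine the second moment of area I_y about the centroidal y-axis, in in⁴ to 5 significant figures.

I_y ≈ 225.06 in⁴

Treat the section as a set of non-overlapping primitives; coordinates are from the bounding-box lower-left.
Outer rectangle: 7.2 × 10.4, A = 74.88 in², x = 3.6 in, Ī = 323.4816 in⁴.
Inner void (subtracted): 5.2 × 8.4, A = 43.68 in², x = 3.6 in, Ī = 98.4256 in⁴.
By symmetry the centroid is at mid-width, x̄ = 3.6 in.
All pieces are centred on the centroidal y-axis, so I = ΣĪ (holes subtracted) = 225.056 in⁴.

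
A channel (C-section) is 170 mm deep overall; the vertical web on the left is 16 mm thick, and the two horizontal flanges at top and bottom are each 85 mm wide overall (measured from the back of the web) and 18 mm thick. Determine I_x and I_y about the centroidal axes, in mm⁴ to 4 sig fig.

I_x ≈ 2.097 × 10⁷ mm⁴, I_y ≈ 3.389 × 10⁶ mm⁴

Treat the section as a set of non-overlapping primitives; coordinates are from the bounding-box lower-left.
Web: 16 × 170, A = 2 720 mm², y = 85 mm, Ī = 6 550 667 mm⁴.
Top flange (beyond web): 69 × 18, A = 1 242 mm², y = 161 mm, Ī = 33 534 mm⁴.
Bottom flange (beyond web): 69 × 18, A = 1 242 mm², y = 9 mm, Ī = 33 534 mm⁴.
By symmetry the centroid is at mid-height, ȳ = 85 mm.
Transfer each piece to the centroidal x-axis using Ī + A·d² with d = y − 85:
  web: d = 0 mm → contributes +6 550 667 mm⁴
  top flange (beyond web): d = 76 mm → contributes +7 207 326 mm⁴
  bottom flange (beyond web): d = -76 mm → contributes +7 207 326 mm⁴
Total I = 20 965 319 mm⁴.
For the y-axis: x̄ = 28.2863 mm.
Repeating about the centroidal y-axis gives I_y = 3 388 652 mm⁴.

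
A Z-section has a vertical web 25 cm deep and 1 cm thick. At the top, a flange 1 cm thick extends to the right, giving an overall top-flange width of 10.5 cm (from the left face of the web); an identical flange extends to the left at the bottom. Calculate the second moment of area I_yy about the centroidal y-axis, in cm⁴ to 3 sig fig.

I_yy ≈ 669 cm⁴

Decompose the section into non-overlapping parts with the origin at the bottom-left of its bounding rectangle.
Web: 1 × 25, A = 25 cm², x = 10 cm, Ī = 2.0833 cm⁴.
Top flange (beyond web): 9.5 × 1, A = 9.5 cm², x = 15.25 cm, Ī = 71.448 cm⁴.
Bottom flange (beyond web): 9.5 × 1, A = 9.5 cm², x = 4.75 cm, Ī = 71.448 cm⁴.
Centroid: x̄ = ΣA·x / ΣA = 10 cm.
Transfer each piece to the centroidal y-axis using Ī + A·d² with d = x − 10:
  web: d = 0 cm → contributes +2.0833 cm⁴
  top flange (beyond web): d = 5.25 cm → contributes +333.29 cm⁴
  bottom flange (beyond web): d = -5.25 cm → contributes +333.29 cm⁴
Total I = 668.67 cm⁴.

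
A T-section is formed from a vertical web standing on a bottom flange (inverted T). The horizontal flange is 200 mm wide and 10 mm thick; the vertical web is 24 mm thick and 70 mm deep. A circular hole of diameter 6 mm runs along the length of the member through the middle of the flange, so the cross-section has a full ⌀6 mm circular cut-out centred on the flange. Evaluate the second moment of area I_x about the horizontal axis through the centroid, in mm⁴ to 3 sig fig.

Decompose the section into non-overlapping parts with the origin at the bottom-left of its bounding rectangle.
Flange: 200 × 10, A = 2 000 mm², y = 5 mm, Ī = 16 667 mm⁴.
Web: 24 × 70, A = 1 680 mm², y = 45 mm, Ī = 686 000 mm⁴.
Hole (subtracted): ⌀6, A = 28.274 mm², y = 5 mm, Ī = 63.617 mm⁴.
Centroid: ȳ = ΣA·y / ΣA = 23.402 mm.
Transfer each piece to the horizontal axis through the centroid using Ī + A·d² with d = y − 23.402:
  flange: d = -18.402 mm → contributes +693 953 mm⁴
  web: d = 21.598 mm → contributes +1 469 657 mm⁴
  hole: d = -18.402 mm → contributes −9638.5 mm⁴
Total I = 2 153 971 mm⁴.

I_x ≈ 2.15 × 10⁶ mm⁴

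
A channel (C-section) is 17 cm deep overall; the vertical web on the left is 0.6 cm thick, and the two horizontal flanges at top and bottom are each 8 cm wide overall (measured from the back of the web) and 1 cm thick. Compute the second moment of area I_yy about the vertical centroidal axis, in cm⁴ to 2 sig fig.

Split into non-overlapping primitives; take the origin at the lower-left of the bounding box.
Web: 0.6 × 17, A = 10.2 cm², x = 0.3 cm, Ī = 0.306 cm⁴.
Top flange (beyond web): 7.4 × 1, A = 7.4 cm², x = 4.3 cm, Ī = 33.77 cm⁴.
Bottom flange (beyond web): 7.4 × 1, A = 7.4 cm², x = 4.3 cm, Ī = 33.77 cm⁴.
Centroid: x̄ = ΣA·x / ΣA = 2.668 cm.
Transfer each piece to the vertical centroidal axis using Ī + A·d² with d = x − 2.668:
  web: d = -2.368 cm → contributes +57.5 cm⁴
  top flange (beyond web): d = 1.632 cm → contributes +53.48 cm⁴
  bottom flange (beyond web): d = 1.632 cm → contributes +53.48 cm⁴
Total I = 164.5 cm⁴.

I_yy ≈ 160 cm⁴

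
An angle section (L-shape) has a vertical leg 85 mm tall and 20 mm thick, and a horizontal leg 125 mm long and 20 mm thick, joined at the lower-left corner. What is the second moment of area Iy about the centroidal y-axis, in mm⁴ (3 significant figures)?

Decompose the section into non-overlapping parts with the origin at the bottom-left of its bounding rectangle.
Vertical leg: 20 × 85, A = 1 700 mm², x = 10 mm, Ī = 56 667 mm⁴.
Horizontal leg (remainder): 105 × 20, A = 2 100 mm², x = 72.5 mm, Ī = 1 929 375 mm⁴.
Centroid: x̄ = ΣA·x / ΣA = 44.539 mm.
Transfer each piece to the centroidal y-axis using Ī + A·d² with d = x − 44.539:
  vertical leg: d = -34.539 mm → contributes +2 084 725 mm⁴
  horizontal leg (remainder): d = 27.961 mm → contributes +3 571 136 mm⁴
Total I = 5 655 861 mm⁴.

Iy ≈ 5.66 × 10⁶ mm⁴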